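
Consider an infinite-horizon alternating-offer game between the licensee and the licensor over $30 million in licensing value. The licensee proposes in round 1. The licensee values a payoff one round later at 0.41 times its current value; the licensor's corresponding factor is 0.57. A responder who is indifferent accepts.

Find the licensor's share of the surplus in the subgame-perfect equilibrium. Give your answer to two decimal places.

When the licensee proposes, the licensor accepts any offer worth at least 0.57 times what the licensor would get by proposing next round; and vice versa.
This gives x = 30 − 0.57y and y = 30 − 0.41x, where x and y are each side's share when it proposes.
Hence (1 − 0.57·0.41)x = 30(1 − 0.57), i.e. 0.7663·x = 12.9.
x ≈ 16.8341; the licensor's share is 30 − x ≈ 13.1659.

13.17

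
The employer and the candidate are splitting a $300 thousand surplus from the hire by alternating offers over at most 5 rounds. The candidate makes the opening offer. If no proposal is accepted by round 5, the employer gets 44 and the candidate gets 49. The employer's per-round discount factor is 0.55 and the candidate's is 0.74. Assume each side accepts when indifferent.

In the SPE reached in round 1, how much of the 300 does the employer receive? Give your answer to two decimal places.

Solve by backward induction from round 5.
Round 5 (the candidate proposes): the employer gets 44 if talks fail, so the candidate offers 44 and keeps 256.
Round 4 (the employer proposes): the candidate can get 256 next round, worth 0.74 × 256 = 189.44 now, so the employer offers 189.44, keeping 110.56.
Round 3 (the candidate proposes): the employer can get 110.56 next round, worth 0.55 × 110.56 = 60.808 now; the candidate offers that and keeps 239.192.
Round 2 (the employer proposes): the candidate can get 239.192 next round, worth 0.74 × 239.192 = 177.00208 now. The employer offers 177.00208 and keeps 300 − 177.00208 = 122.99792.
Round 1 (the candidate proposes): the employer can get 122.99792 next round, worth 0.55 × 122.99792 = 67.648856 now; the candidate offers that and keeps 232.351144.

67.65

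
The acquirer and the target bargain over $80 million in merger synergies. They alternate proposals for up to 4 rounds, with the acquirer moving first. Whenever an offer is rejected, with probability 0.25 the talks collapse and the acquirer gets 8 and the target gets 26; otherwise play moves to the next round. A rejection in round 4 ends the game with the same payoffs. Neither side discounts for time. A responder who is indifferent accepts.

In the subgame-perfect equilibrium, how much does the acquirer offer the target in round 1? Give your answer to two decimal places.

54.03

By backward induction:
Round 4 (the target proposes): the acquirer gets 8 if talks fail, so the target offers 8 and keeps 72.
Round 3 (the acquirer proposes): rejecting gives the target an expected 0.75 × 72 + 0.25 × 26 = 60.5. The acquirer offers 60.5 and keeps 80 − 60.5 = 19.5.
Round 2 (the target proposes): rejecting gives the acquirer an expected 0.75 × 19.5 + 0.25 × 8 = 16.625, so the target offers 16.625, keeping 63.375.
Round 1 (the acquirer proposes): rejecting gives the target an expected 0.75 × 63.375 + 0.25 × 26 = 54.03125; the acquirer offers that and keeps 25.96875.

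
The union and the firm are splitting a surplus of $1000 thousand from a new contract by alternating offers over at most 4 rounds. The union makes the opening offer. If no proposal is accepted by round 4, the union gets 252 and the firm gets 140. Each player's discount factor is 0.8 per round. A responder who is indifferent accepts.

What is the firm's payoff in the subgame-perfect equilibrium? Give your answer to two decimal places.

Solve by backward induction from round 4.
Round 4 (the firm proposes): the union gets 252 if talks fail, so the firm offers 252 and keeps 748.
Round 3 (the union proposes): the firm can get 748 next round, worth 0.8 × 748 = 598.4 now. The union offers 598.4 and keeps 1000 − 598.4 = 401.6.
Round 2 (the firm proposes): the union can get 401.6 next round, worth 0.8 × 401.6 = 321.28 now. The firm offers 321.28 and keeps 1000 − 321.28 = 678.72.
Round 1 (the union proposes): the firm can get 678.72 next round, worth 0.8 × 678.72 = 542.976 now; the union offers that and keeps 457.024.

542.98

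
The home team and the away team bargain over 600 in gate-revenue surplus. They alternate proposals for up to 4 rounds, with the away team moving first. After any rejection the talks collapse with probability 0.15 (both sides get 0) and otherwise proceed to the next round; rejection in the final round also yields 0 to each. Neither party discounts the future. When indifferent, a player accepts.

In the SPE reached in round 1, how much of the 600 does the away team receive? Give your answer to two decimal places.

Round 4 (the home team proposes): rejection yields 0 for the away team; the home team offers 0 and keeps 600.
Round 3 (the away team proposes): rejecting gives the home team an expected 0.85 × 600 = 510. The away team offers 510 and keeps 600 − 510 = 90.
Round 2 (the home team proposes): rejecting gives the away team an expected 0.85 × 90 = 76.5; the home team offers that and keeps 523.5.
Round 1 (the away team proposes): rejecting gives the home team an expected 0.85 × 523.5 = 444.975, so the away team offers 444.975, keeping 155.025.

155.03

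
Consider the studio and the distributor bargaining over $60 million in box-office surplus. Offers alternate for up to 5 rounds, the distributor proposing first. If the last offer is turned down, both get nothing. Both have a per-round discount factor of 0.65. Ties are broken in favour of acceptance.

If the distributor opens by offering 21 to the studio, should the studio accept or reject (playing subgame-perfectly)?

Accept

Work out the studio's continuation value if the offer is rejected.
Round 5 (the distributor proposes): the studio will accept anything ≥ 0, so the distributor offers 0 and keeps 60.
Round 4 (the studio proposes): the distributor can get 60 next round, worth 0.65 × 60 = 39 now. The studio offers 39 and keeps 60 − 39 = 21.
Round 3 (the distributor proposes): the studio can get 21 next round, worth 0.65 × 21 = 13.65 now; the distributor offers that and keeps 46.35.
Round 2 (the studio proposes): the distributor can get 46.35 next round, worth 0.65 × 46.35 = 30.1275 now. The studio offers 30.1275 and keeps 60 − 30.1275 = 29.8725.
So by rejecting in round 1, the studio gets 29.8725 next round, worth 0.65 × 29.8725 = 19.417125 now.
Offer 21 ≥ 19.417125, so the studio accepts.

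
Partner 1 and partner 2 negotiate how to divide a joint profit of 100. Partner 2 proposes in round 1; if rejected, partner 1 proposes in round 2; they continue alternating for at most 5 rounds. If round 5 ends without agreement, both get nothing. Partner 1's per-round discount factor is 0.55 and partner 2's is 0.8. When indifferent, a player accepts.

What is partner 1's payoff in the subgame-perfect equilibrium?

Round 5 (partner 2 proposes): rejection yields 0 for partner 1; partner 2 offers 0 and keeps 100.
Round 4 (partner 1 proposes): partner 2 can get 100 next round, worth 0.8 × 100 = 80 now; partner 1 offers that and keeps 20.
Round 3 (partner 2 proposes): partner 1 can get 20 next round, worth 0.55 × 20 = 11 now. Partner 2 offers 11 and keeps 100 − 11 = 89.
Round 2 (partner 1 proposes): partner 2 can get 89 next round, worth 0.8 × 89 = 71.2 now, so partner 1 offers 71.2, keeping 28.8.
Round 1 (partner 2 proposes): partner 1 can get 28.8 next round, worth 0.55 × 28.8 = 15.84 now; partner 2 offers that and keeps 84.16.

15.84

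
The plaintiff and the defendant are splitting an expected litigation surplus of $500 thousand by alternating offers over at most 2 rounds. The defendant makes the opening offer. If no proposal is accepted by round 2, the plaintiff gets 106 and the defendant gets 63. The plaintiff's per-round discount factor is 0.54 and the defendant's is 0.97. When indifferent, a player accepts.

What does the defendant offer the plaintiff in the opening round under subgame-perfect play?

235.98

Round 2 (the plaintiff proposes): the defendant gets 63 if talks fail, so the plaintiff offers 63 and keeps 437.
Round 1 (the defendant proposes): the plaintiff can get 437 next round, worth 0.54 × 437 = 235.98 now. The defendant offers 235.98 and keeps 500 − 235.98 = 264.02.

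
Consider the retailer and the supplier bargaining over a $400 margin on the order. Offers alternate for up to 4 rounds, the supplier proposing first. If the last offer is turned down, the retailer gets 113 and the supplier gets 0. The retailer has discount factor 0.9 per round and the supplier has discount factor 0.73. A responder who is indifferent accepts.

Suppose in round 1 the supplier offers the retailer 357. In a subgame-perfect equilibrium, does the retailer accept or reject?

Round 4 (the retailer proposes): rejection yields 0 for the supplier; the retailer offers 0 and keeps 400.
Round 3 (the supplier proposes): the retailer can get 400 next round, worth 0.9 × 400 = 360 now. The supplier offers 360 and keeps 400 − 360 = 40.
Round 2 (the retailer proposes): the supplier can get 40 next round, worth 0.73 × 40 = 29.2 now; the retailer offers that and keeps 370.8.
So by rejecting in round 1, the retailer gets 370.8 next round, worth 0.9 × 370.8 = 333.72 now.
Offer 357 ≥ 333.72, so the retailer accepts.

Accept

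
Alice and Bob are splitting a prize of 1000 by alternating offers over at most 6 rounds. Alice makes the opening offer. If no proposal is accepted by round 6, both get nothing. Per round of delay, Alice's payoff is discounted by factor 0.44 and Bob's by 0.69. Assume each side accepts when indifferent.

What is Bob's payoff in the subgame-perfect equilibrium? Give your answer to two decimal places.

Work backward from the last round.
Round 6 (Bob proposes): Alice will accept anything ≥ 0, so Bob offers 0 and keeps 1000.
Round 5 (Alice proposes): Bob can get 1000 next round, worth 0.69 × 1000 = 690 now, so Alice offers 690, keeping 310.
Round 4 (Bob proposes): Alice can get 310 next round, worth 0.44 × 310 = 136.4 now, so Bob offers 136.4, keeping 863.6.
Round 3 (Alice proposes): Bob can get 863.6 next round, worth 0.69 × 863.6 = 595.884 now. Alice offers 595.884 and keeps 1000 − 595.884 = 404.116.
Round 2 (Bob proposes): Alice can get 404.116 next round, worth 0.44 × 404.116 = 177.81104 now, so Bob offers 177.81104, keeping 822.18896.
Round 1 (Alice proposes): Bob can get 822.18896 next round, worth 0.69 × 822.18896 = 567.3103824 now, so Alice offers 567.3103824, keeping 432.6896176.

567.31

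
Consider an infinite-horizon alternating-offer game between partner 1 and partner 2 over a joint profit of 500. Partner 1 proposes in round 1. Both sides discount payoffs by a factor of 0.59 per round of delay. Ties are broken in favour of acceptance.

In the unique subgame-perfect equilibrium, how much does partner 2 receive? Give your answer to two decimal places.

Let x be partner 1's share when partner 1 proposes and y be partner 2's share when partner 2 proposes.
Partner 2 accepts iff offered ≥ 0.59·y, so x = 500 − 0.59y. Symmetrically y = 500 − 0.59x.
Substituting: x = 500 − 0.59(500 − 0.59x), giving x(1 − 0.59·0.59) = 500(1 − 0.59).
So x = 500 × 0.41 / 0.6519 ≈ 314.4654, and partner 2 receives 500 − x ≈ 185.5346.

185.53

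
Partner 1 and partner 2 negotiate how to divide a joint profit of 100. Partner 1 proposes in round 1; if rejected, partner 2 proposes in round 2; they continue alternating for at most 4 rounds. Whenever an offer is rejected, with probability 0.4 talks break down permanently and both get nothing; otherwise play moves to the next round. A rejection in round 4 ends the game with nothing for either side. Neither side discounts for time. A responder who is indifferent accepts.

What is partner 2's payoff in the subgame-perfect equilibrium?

Round 4 (partner 2 proposes): partner 1 will accept anything ≥ 0, so partner 2 offers 0 and keeps 100.
Round 3 (partner 1 proposes): rejecting gives partner 2 an expected 0.6 × 100 = 60. Partner 1 offers 60 and keeps 100 − 60 = 40.
Round 2 (partner 2 proposes): rejecting gives partner 1 an expected 0.6 × 40 = 24. Partner 2 offers 24 and keeps 100 − 24 = 76.
Round 1 (partner 1 proposes): rejecting gives partner 2 an expected 0.6 × 76 = 45.6. Partner 1 offers 45.6 and keeps 100 − 45.6 = 54.4.

45.6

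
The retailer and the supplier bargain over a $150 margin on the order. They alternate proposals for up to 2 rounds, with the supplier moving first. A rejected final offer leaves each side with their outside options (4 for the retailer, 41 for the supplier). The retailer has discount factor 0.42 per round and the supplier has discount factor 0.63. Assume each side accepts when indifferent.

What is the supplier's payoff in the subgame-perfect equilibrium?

104.22

Round 2 (the retailer proposes): the supplier gets 41 if talks fail, so the retailer offers 41 and keeps 109.
Round 1 (the supplier proposes): the retailer can get 109 next round, worth 0.42 × 109 = 45.78 now; the supplier offers that and keeps 104.22.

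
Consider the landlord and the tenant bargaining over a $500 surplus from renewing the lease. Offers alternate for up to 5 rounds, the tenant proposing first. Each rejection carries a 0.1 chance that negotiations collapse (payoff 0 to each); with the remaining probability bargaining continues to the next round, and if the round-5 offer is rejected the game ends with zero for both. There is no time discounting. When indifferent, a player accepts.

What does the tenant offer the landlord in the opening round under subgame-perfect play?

By backward induction:
Round 5 (the tenant proposes): rejection yields 0 for the landlord; the tenant offers 0 and keeps 500.
Round 4 (the landlord proposes): rejecting gives the tenant an expected 0.9 × 500 = 450. The landlord offers 450 and keeps 500 − 450 = 50.
Round 3 (the tenant proposes): rejecting gives the landlord an expected 0.9 × 50 = 45, so the tenant offers 45, keeping 455.
Round 2 (the landlord proposes): rejecting gives the tenant an expected 0.9 × 455 = 409.5. The landlord offers 409.5 and keeps 500 − 409.5 = 90.5.
Round 1 (the tenant proposes): rejecting gives the landlord an expected 0.9 × 90.5 = 81.45. The tenant offers 81.45 and keeps 500 − 81.45 = 418.55.

81.45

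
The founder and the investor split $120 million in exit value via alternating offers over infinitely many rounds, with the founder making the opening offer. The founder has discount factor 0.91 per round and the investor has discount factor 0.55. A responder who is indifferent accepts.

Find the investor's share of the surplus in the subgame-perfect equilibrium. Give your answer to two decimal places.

When the founder proposes, the investor accepts any offer worth at least 0.55 times what the investor would get by proposing next round; and vice versa.
This gives x = 120 − 0.55y and y = 120 − 0.91x, where x and y are each side's share when it proposes.
Hence (1 − 0.55·0.91)x = 120(1 − 0.55), i.e. 0.4995·x = 54.
x ≈ 108.1081; the investor's share is 120 − x ≈ 11.8919.

11.89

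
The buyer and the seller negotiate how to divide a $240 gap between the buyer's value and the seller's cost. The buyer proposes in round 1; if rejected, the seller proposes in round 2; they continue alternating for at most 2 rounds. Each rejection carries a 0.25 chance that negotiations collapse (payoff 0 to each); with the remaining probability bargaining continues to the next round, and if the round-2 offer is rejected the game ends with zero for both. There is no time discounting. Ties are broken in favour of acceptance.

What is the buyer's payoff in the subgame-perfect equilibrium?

By backward induction:
Round 2 (the seller proposes): rejection yields 0 for the buyer; the seller offers 0 and keeps 240.
Round 1 (the buyer proposes): rejecting gives the seller an expected 0.75 × 240 = 180; the buyer offers that and keeps 60.

60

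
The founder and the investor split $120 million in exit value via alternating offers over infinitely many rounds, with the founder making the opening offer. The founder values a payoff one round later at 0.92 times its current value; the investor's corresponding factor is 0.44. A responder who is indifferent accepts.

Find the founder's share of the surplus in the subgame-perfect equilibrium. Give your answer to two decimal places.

When the founder proposes, the investor accepts any offer worth at least 0.44 times what the investor would get by proposing next round; and vice versa.
This gives x = 120 − 0.44y and y = 120 − 0.92x, where x and y are each side's share when it proposes.
Hence (1 − 0.44·0.92)x = 120(1 − 0.44), i.e. 0.5952·x = 67.2.
x ≈ 112.9032; the investor's share is 120 − x ≈ 7.0968.

112.90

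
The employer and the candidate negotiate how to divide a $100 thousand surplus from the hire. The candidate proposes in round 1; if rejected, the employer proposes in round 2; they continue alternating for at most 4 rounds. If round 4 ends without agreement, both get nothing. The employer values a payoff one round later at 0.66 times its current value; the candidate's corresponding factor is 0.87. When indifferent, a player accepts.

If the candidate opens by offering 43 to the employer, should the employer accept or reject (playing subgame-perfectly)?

Round 4 (the employer proposes): rejection yields 0 for the candidate; the employer offers 0 and keeps 100.
Round 3 (the candidate proposes): the employer can get 100 next round, worth 0.66 × 100 = 66 now. The candidate offers 66 and keeps 100 − 66 = 34.
Round 2 (the employer proposes): the candidate can get 34 next round, worth 0.87 × 34 = 29.58 now; the employer offers that and keeps 70.42.
So by rejecting in round 1, the employer gets 70.42 next round, worth 0.66 × 70.42 = 46.4772 now.
Offer 43 < 46.4772, so the employer rejects.

Reject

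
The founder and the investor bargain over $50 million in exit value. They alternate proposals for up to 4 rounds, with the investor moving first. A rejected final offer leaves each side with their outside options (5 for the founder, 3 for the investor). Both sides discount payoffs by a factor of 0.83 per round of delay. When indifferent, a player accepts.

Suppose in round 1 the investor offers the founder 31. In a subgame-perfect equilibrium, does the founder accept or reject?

Reject

Round 4 (the founder proposes): the investor gets 3 if talks fail, so the founder offers 3 and keeps 47.
Round 3 (the investor proposes): the founder can get 47 next round, worth 0.83 × 47 = 39.01 now. The investor offers 39.01 and keeps 50 − 39.01 = 10.99.
Round 2 (the founder proposes): the investor can get 10.99 next round, worth 0.83 × 10.99 = 9.1217 now; the founder offers that and keeps 40.8783.
So by rejecting in round 1, the founder gets 40.8783 next round, worth 0.83 × 40.8783 = 33.928989 now.
Offer 31 < 33.928989, so the founder rejects.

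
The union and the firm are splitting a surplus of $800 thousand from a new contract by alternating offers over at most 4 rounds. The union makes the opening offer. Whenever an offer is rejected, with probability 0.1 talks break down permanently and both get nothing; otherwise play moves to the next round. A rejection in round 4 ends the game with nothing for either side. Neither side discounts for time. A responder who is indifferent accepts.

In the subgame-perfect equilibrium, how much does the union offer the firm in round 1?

655.2

Round 4 (the firm proposes): rejection yields 0 for the union; the firm offers 0 and keeps 800.
Round 3 (the union proposes): rejecting gives the firm an expected 0.9 × 800 = 720; the union offers that and keeps 80.
Round 2 (the firm proposes): rejecting gives the union an expected 0.9 × 80 = 72, so the firm offers 72, keeping 728.
Round 1 (the union proposes): rejecting gives the firm an expected 0.9 × 728 = 655.2; the union offers that and keeps 144.8.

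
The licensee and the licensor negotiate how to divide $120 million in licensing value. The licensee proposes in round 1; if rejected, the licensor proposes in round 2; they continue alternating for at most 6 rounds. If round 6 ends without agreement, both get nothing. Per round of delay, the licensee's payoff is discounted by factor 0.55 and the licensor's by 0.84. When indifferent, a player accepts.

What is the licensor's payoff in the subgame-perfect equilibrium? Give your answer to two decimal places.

Work backward from the last round.
Round 6 (the licensor proposes): rejection yields 0 for the licensee; the licensor offers 0 and keeps 120.
Round 5 (the licensee proposes): the licensor can get 120 next round, worth 0.84 × 120 = 100.8 now. The licensee offers 100.8 and keeps 120 − 100.8 = 19.2.
Round 4 (the licensor proposes): the licensee can get 19.2 next round, worth 0.55 × 19.2 = 10.56 now; the licensor offers that and keeps 109.44.
Round 3 (the licensee proposes): the licensor can get 109.44 next round, worth 0.84 × 109.44 = 91.9296 now, so the licensee offers 91.9296, keeping 28.0704.
Round 2 (the licensor proposes): the licensee can get 28.0704 next round, worth 0.55 × 28.0704 = 15.43872 now, so the licensor offers 15.43872, keeping 104.56128.
Round 1 (the licensee proposes): the licensor can get 104.56128 next round, worth 0.84 × 104.56128 = 87.8314752 now, so the licensee offers 87.8314752, keeping 32.1685248.

87.83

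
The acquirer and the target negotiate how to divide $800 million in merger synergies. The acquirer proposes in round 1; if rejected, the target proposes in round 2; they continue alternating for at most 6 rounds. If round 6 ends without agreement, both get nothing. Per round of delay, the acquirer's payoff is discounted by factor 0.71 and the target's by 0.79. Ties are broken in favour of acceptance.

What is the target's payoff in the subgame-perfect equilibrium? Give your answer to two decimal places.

Round 6 (the target proposes): the acquirer will accept anything ≥ 0, so the target offers 0 and keeps 800.
Round 5 (the acquirer proposes): the target can get 800 next round, worth 0.79 × 800 = 632 now. The acquirer offers 632 and keeps 800 − 632 = 168.
Round 4 (the target proposes): the acquirer can get 168 next round, worth 0.71 × 168 = 119.28 now; the target offers that and keeps 680.72.
Round 3 (the acquirer proposes): the target can get 680.72 next round, worth 0.79 × 680.72 = 537.7688 now; the acquirer offers that and keeps 262.2312.
Round 2 (the target proposes): the acquirer can get 262.2312 next round, worth 0.71 × 262.2312 = 186.184152 now, so the target offers 186.184152, keeping 613.815848.
Round 1 (the acquirer proposes): the target can get 613.815848 next round, worth 0.79 × 613.815848 = 484.91451992 now. The acquirer offers 484.91451992 and keeps 800 − 484.91451992 = 315.08548008.

484.91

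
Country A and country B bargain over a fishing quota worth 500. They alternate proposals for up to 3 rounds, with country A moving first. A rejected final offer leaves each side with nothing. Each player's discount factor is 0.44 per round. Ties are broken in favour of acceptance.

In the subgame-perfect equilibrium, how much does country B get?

Round 3 (country A proposes): country B will accept anything ≥ 0, so country A offers 0 and keeps 500.
Round 2 (country B proposes): country A can get 500 next round, worth 0.44 × 500 = 220 now. Country B offers 220 and keeps 500 − 220 = 280.
Round 1 (country A proposes): country B can get 280 next round, worth 0.44 × 280 = 123.2 now; country A offers that and keeps 376.8.

123.2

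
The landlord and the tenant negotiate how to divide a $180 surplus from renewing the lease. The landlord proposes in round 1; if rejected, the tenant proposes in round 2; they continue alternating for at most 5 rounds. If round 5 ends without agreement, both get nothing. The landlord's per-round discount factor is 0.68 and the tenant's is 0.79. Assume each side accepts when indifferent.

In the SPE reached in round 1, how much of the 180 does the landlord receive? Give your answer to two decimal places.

110.05

Round 5 (the landlord proposes): rejection yields 0 for the tenant; the landlord offers 0 and keeps 180.
Round 4 (the tenant proposes): the landlord can get 180 next round, worth 0.68 × 180 = 122.4 now. The tenant offers 122.4 and keeps 180 − 122.4 = 57.6.
Round 3 (the landlord proposes): the tenant can get 57.6 next round, worth 0.79 × 57.6 = 45.504 now; the landlord offers that and keeps 134.496.
Round 2 (the tenant proposes): the landlord can get 134.496 next round, worth 0.68 × 134.496 = 91.45728 now, so the tenant offers 91.45728, keeping 88.54272.
Round 1 (the landlord proposes): the tenant can get 88.54272 next round, worth 0.79 × 88.54272 = 69.9487488 now. The landlord offers 69.9487488 and keeps 180 − 69.9487488 = 110.0512512.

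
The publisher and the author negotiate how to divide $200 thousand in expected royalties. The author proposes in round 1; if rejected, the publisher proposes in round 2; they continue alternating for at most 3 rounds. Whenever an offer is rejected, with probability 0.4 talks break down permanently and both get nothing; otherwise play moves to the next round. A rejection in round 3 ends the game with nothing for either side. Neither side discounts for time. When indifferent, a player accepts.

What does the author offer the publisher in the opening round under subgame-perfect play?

48

Round 3 (the author proposes): the publisher will accept anything ≥ 0, so the author offers 0 and keeps 200.
Round 2 (the publisher proposes): rejecting gives the author an expected 0.6 × 200 = 120. The publisher offers 120 and keeps 200 − 120 = 80.
Round 1 (the author proposes): rejecting gives the publisher an expected 0.6 × 80 = 48, so the author offers 48, keeping 152.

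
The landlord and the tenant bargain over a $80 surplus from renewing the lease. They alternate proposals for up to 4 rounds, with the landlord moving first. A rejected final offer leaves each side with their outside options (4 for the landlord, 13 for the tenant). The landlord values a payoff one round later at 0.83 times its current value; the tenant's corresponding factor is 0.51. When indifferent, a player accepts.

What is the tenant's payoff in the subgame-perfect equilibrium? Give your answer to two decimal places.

Round 4 (the tenant proposes): the landlord gets 4 if talks fail, so the tenant offers 4 and keeps 76.
Round 3 (the landlord proposes): the tenant can get 76 next round, worth 0.51 × 76 = 38.76 now. The landlord offers 38.76 and keeps 80 − 38.76 = 41.24.
Round 2 (the tenant proposes): the landlord can get 41.24 next round, worth 0.83 × 41.24 = 34.2292 now. The tenant offers 34.2292 and keeps 80 − 34.2292 = 45.7708.
Round 1 (the landlord proposes): the tenant can get 45.7708 next round, worth 0.51 × 45.7708 = 23.343108 now, so the landlord offers 23.343108, keeping 56.656892.

23.34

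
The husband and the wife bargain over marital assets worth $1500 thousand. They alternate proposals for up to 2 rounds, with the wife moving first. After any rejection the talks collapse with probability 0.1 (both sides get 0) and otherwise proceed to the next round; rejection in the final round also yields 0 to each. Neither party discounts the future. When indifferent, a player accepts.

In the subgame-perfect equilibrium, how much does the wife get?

By backward induction:
Round 2 (the husband proposes): the wife will accept anything ≥ 0, so the husband offers 0 and keeps 1500.
Round 1 (the wife proposes): rejecting gives the husband an expected 0.9 × 1500 = 1350, so the wife offers 1350, keeping 150.

150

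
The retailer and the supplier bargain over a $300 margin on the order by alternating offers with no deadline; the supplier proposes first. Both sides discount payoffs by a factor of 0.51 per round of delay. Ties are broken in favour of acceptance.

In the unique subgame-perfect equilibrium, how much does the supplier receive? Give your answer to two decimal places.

198.68

Let x be the supplier's share when the supplier proposes and y be the retailer's share when the retailer proposes.
The retailer accepts iff offered ≥ 0.51·y, so x = 300 − 0.51y. Symmetrically y = 300 − 0.51x.
Substituting: x = 300 − 0.51(300 − 0.51x), giving x(1 − 0.51·0.51) = 300(1 − 0.51).
So x = 300 × 0.49 / 0.7399 ≈ 198.6755, and the retailer receives 300 − x ≈ 101.3245.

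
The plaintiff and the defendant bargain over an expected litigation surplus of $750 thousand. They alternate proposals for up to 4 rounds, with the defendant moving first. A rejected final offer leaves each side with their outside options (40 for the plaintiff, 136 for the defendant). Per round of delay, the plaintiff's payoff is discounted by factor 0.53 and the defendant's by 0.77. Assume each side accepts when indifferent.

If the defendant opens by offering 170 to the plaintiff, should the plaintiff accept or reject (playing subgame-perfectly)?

Reject

Round 4 (the plaintiff proposes): the defendant gets 136 if talks fail, so the plaintiff offers 136 and keeps 614.
Round 3 (the defendant proposes): the plaintiff can get 614 next round, worth 0.53 × 614 = 325.42 now; the defendant offers that and keeps 424.58.
Round 2 (the plaintiff proposes): the defendant can get 424.58 next round, worth 0.77 × 424.58 = 326.9266 now; the plaintiff offers that and keeps 423.0734.
So by rejecting in round 1, the plaintiff gets 423.0734 next round, worth 0.53 × 423.0734 = 224.228902 now.
Offer 170 < 224.228902, so the plaintiff rejects.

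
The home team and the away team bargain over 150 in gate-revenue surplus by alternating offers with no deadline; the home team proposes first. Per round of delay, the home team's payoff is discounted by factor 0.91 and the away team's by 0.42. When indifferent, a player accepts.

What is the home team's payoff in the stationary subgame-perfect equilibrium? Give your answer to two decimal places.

Let x be the home team's share when the home team proposes and y be the away team's share when the away team proposes.
The away team accepts iff offered ≥ 0.42·y, so x = 150 − 0.42y. Symmetrically y = 150 − 0.91x.
Substituting: x = 150 − 0.42(150 − 0.91x), giving x(1 − 0.91·0.42) = 150(1 − 0.42).
So x = 150 × 0.58 / 0.6178 ≈ 140.8223, and the away team receives 150 − x ≈ 9.1777.

140.82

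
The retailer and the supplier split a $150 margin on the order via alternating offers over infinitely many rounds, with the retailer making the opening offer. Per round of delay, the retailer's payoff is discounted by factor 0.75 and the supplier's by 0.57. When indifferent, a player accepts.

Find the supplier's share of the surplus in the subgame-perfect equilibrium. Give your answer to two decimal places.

When the retailer proposes, the supplier accepts any offer worth at least 0.57 times what the supplier would get by proposing next round; and vice versa.
This gives x = 150 − 0.57y and y = 150 − 0.75x, where x and y are each side's share when it proposes.
Hence (1 − 0.57·0.75)x = 150(1 − 0.57), i.e. 0.5725·x = 64.5.
x ≈ 112.6638; the supplier's share is 150 − x ≈ 37.3362.

37.34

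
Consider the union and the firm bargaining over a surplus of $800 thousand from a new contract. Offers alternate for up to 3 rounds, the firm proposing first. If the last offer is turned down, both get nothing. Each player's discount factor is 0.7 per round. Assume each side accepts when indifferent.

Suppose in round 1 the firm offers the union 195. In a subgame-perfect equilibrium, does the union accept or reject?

Work out the union's continuation value if the offer is rejected.
Round 3 (the firm proposes): rejection yields 0 for the union; the firm offers 0 and keeps 800.
Round 2 (the union proposes): the firm can get 800 next round, worth 0.7 × 800 = 560 now; the union offers that and keeps 240.
So by rejecting in round 1, the union gets 240 next round, worth 0.7 × 240 = 168 now.
Offer 195 ≥ 168, so the union accepts.

Accept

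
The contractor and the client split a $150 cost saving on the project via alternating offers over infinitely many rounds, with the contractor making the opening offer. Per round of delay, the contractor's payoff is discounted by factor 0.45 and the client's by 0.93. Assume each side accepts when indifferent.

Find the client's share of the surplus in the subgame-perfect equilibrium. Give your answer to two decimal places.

131.94

When the contractor proposes, the client accepts any offer worth at least 0.93 times what the client would get by proposing next round; and vice versa.
This gives x = 150 − 0.93y and y = 150 − 0.45x, where x and y are each side's share when it proposes.
Hence (1 − 0.93·0.45)x = 150(1 − 0.93), i.e. 0.5815·x = 10.5.
x ≈ 18.0567; the client's share is 150 − x ≈ 131.9433.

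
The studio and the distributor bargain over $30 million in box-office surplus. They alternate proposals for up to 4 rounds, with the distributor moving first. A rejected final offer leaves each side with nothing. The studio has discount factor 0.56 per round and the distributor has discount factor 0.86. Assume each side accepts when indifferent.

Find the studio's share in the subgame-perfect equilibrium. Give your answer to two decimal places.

Solve by backward induction from round 4.
Round 4 (the studio proposes): the distributor will accept anything ≥ 0, so the studio offers 0 and keeps 30.
Round 3 (the distributor proposes): the studio can get 30 next round, worth 0.56 × 30 = 16.8 now, so the distributor offers 16.8, keeping 13.2.
Round 2 (the studio proposes): the distributor can get 13.2 next round, worth 0.86 × 13.2 = 11.352 now; the studio offers that and keeps 18.648.
Round 1 (the distributor proposes): the studio can get 18.648 next round, worth 0.56 × 18.648 = 10.44288 now. The distributor offers 10.44288 and keeps 30 − 10.44288 = 19.55712.

10.44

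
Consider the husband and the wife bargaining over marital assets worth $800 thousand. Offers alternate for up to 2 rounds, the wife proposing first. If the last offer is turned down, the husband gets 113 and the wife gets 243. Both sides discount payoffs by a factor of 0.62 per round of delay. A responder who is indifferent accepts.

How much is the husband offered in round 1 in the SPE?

345.34

Round 2 (the husband proposes): the wife gets 243 if talks fail, so the husband offers 243 and keeps 557.
Round 1 (the wife proposes): the husband can get 557 next round, worth 0.62 × 557 = 345.34 now, so the wife offers 345.34, keeping 454.66.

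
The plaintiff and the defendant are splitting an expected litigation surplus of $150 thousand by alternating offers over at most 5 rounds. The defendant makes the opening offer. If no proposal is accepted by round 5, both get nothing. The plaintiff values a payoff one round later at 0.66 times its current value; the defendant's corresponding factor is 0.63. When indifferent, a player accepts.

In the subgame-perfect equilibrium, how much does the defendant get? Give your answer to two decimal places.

By backward induction:
Round 5 (the defendant proposes): the plaintiff will accept anything ≥ 0, so the defendant offers 0 and keeps 150.
Round 4 (the plaintiff proposes): the defendant can get 150 next round, worth 0.63 × 150 = 94.5 now. The plaintiff offers 94.5 and keeps 150 − 94.5 = 55.5.
Round 3 (the defendant proposes): the plaintiff can get 55.5 next round, worth 0.66 × 55.5 = 36.63 now, so the defendant offers 36.63, keeping 113.37.
Round 2 (the plaintiff proposes): the defendant can get 113.37 next round, worth 0.63 × 113.37 = 71.4231 now. The plaintiff offers 71.4231 and keeps 150 − 71.4231 = 78.5769.
Round 1 (the defendant proposes): the plaintiff can get 78.5769 next round, worth 0.66 × 78.5769 = 51.860754 now; the defendant offers that and keeps 98.139246.

98.14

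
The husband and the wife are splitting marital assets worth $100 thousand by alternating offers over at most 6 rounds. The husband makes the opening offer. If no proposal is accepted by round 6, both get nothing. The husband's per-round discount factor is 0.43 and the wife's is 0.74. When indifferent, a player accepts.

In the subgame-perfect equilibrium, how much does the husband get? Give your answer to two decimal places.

Solve by backward induction from round 6.
Round 6 (the wife proposes): rejection yields 0 for the husband; the wife offers 0 and keeps 100.
Round 5 (the husband proposes): the wife can get 100 next round, worth 0.74 × 100 = 74 now, so the husband offers 74, keeping 26.
Round 4 (the wife proposes): the husband can get 26 next round, worth 0.43 × 26 = 11.18 now. The wife offers 11.18 and keeps 100 − 11.18 = 88.82.
Round 3 (the husband proposes): the wife can get 88.82 next round, worth 0.74 × 88.82 = 65.7268 now; the husband offers that and keeps 34.2732.
Round 2 (the wife proposes): the husband can get 34.2732 next round, worth 0.43 × 34.2732 = 14.737476 now, so the wife offers 14.737476, keeping 85.262524.
Round 1 (the husband proposes): the wife can get 85.262524 next round, worth 0.74 × 85.262524 = 63.09426776 now, so the husband offers 63.09426776, keeping 36.90573224.

36.91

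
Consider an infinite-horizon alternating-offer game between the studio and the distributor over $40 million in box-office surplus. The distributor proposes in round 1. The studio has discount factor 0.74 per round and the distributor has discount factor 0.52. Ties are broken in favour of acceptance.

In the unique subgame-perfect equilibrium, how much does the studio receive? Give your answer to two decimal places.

23.09

In a stationary SPE each proposer offers the other exactly their discounted continuation value.
If the distributor keeps x when proposing and the studio keeps y when proposing, then x = 40 − 0.74y and y = 40 − 0.52x.
Solving: x = 40(1 − 0.74) / (1 − 0.52·0.74) = 10.4 / 0.6152 ≈ 16.9051.
The studio gets 40 − 16.9051 ≈ 23.0949.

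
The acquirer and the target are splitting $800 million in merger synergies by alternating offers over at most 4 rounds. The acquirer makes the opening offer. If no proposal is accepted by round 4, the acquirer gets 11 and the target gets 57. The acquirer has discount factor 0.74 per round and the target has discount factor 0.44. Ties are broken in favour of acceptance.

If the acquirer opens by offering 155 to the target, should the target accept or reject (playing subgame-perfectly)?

Round 4 (the target proposes): the acquirer gets 11 if talks fail, so the target offers 11 and keeps 789.
Round 3 (the acquirer proposes): the target can get 789 next round, worth 0.44 × 789 = 347.16 now; the acquirer offers that and keeps 452.84.
Round 2 (the target proposes): the acquirer can get 452.84 next round, worth 0.74 × 452.84 = 335.1016 now. The target offers 335.1016 and keeps 800 − 335.1016 = 464.8984.
So by rejecting in round 1, the target gets 464.8984 next round, worth 0.44 × 464.8984 = 204.555296 now.
Offer 155 < 204.555296, so the target rejects.

Reject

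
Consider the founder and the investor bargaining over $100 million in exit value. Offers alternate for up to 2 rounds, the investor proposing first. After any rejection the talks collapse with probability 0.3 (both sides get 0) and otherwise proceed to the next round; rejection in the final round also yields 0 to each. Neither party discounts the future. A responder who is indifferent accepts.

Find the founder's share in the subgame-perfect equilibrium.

Round 2 (the founder proposes): rejection yields 0 for the investor; the founder offers 0 and keeps 100.
Round 1 (the investor proposes): rejecting gives the founder an expected 0.7 × 100 = 70; the investor offers that and keeps 30.

70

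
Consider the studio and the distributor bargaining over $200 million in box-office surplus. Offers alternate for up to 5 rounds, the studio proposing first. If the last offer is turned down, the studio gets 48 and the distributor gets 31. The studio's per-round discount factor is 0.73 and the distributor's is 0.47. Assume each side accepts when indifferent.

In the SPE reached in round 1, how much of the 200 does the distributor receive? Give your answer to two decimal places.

Work backward from the last round.
Round 5 (the studio proposes): the distributor gets 31 if talks fail, so the studio offers 31 and keeps 169.
Round 4 (the distributor proposes): the studio can get 169 next round, worth 0.73 × 169 = 123.37 now. The distributor offers 123.37 and keeps 200 − 123.37 = 76.63.
Round 3 (the studio proposes): the distributor can get 76.63 next round, worth 0.47 × 76.63 = 36.0161 now. The studio offers 36.0161 and keeps 200 − 36.0161 = 163.9839.
Round 2 (the distributor proposes): the studio can get 163.9839 next round, worth 0.73 × 163.9839 = 119.708247 now. The distributor offers 119.708247 and keeps 200 − 119.708247 = 80.291753.
Round 1 (the studio proposes): the distributor can get 80.291753 next round, worth 0.47 × 80.291753 = 37.73712391 now; the studio offers that and keeps 162.26287609.

37.74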